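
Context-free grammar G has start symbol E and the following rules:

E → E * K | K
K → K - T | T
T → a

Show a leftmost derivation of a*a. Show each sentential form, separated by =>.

E => E*K => K*K => T*K => a*K => a*T => a*a

E => E*K   [E → E * K]
E*K => K*K   [E → K]
K*K => T*K   [K → T]
T*K => a*K   [T → a]
a*K => a*T   [K → T]
a*T => a*a   [T → a]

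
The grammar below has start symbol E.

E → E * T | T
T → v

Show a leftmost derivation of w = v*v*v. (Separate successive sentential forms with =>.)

E=>E*T=>E*T*T=>T*T*T=>v*T*T=>v*v*T=>v*v*v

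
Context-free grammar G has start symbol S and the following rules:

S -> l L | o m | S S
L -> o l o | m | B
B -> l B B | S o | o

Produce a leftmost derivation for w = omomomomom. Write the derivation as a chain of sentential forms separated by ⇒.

S⇒SS⇒SSS⇒SSSS⇒SSSSS⇒omSSSS⇒omomSSS⇒omomomSS⇒omomomomS⇒omomomomom

S ⇒ SS   [S -> S S]
SS ⇒ SSS   [S -> S S]
SSS ⇒ SSSS   [S -> S S]
SSSS ⇒ SSSSS   [S -> S S]
SSSSS ⇒ omSSSS   [S -> o m]
omSSSS ⇒ omomSSS   [S -> o m]
omomSSS ⇒ omomomSS   [S -> o m]
omomomSS ⇒ omomomomS   [S -> o m]
omomomomS ⇒ omomomomom   [S -> o m]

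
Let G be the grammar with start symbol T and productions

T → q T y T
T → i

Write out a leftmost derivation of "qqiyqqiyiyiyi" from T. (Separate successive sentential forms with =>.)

T=>qTyT=>qqTyTyT=>qqiyTyT=>qqiyqTyTyT=>qqiyqqTyTyTyT=>qqiyqqiyTyTyT=>qqiyqqiyiyTyT=>qqiyqqiyiyiyT=>qqiyqqiyiyiyi

T => qTyT   [T → q T y T]
qTyT => qqTyTyT   [T → q T y T]
qqTyTyT => qqiyTyT   [T → i]
qqiyTyT => qqiyqTyTyT   [T → q T y T]
qqiyqTyTyT => qqiyqqTyTyTyT   [T → q T y T]
qqiyqqTyTyTyT => qqiyqqiyTyTyT   [T → i]
qqiyqqiyTyTyT => qqiyqqiyiyTyT   [T → i]
qqiyqqiyiyTyT => qqiyqqiyiyiyT   [T → i]
qqiyqqiyiyiyT => qqiyqqiyiyiyi   [T → i]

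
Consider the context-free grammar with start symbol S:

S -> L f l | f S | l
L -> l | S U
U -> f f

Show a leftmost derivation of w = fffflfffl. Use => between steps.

S => Lfl   [S -> L f l]
Lfl => SUfl   [L -> S U]
SUfl => fSUfl   [S -> f S]
fSUfl => ffSUfl   [S -> f S]
ffSUfl => fffSUfl   [S -> f S]
fffSUfl => ffffSUfl   [S -> f S]
ffffSUfl => fffflUfl   [S -> l]
fffflUfl => fffflfffl   [U -> f f]

S => Lfl => SUfl => fSUfl => ffSUfl => fffSUfl => ffffSUfl => fffflUfl => fffflfffl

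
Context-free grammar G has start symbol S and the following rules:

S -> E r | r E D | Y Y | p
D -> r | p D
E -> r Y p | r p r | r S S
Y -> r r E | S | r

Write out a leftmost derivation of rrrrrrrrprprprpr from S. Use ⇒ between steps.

S ⇒ Er ⇒ rSSr ⇒ rrEDSr ⇒ rrrYpDSr ⇒ rrrSpDSr ⇒ rrrrEDpDSr ⇒ rrrrrYpDpDSr ⇒ rrrrrrrEpDpDSr ⇒ rrrrrrrrprpDpDSr ⇒ rrrrrrrrprprpDSr ⇒ rrrrrrrrprprprSr ⇒ rrrrrrrrprprprpr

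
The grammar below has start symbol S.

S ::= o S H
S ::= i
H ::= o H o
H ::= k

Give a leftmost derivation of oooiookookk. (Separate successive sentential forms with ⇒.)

S ⇒ oSH   [S ::= o S H]
oSH ⇒ ooSHH   [S ::= o S H]
ooSHH ⇒ oooSHHH   [S ::= o S H]
oooSHHH ⇒ oooiHHH   [S ::= i]
oooiHHH ⇒ oooioHoHH   [H ::= o H o]
oooioHoHH ⇒ oooiooHooHH   [H ::= o H o]
oooiooHooHH ⇒ oooiookooHH   [H ::= k]
oooiookooHH ⇒ oooiookookH   [H ::= k]
oooiookookH ⇒ oooiookookk   [H ::= k]

S ⇒ oSH ⇒ ooSHH ⇒ oooSHHH ⇒ oooiHHH ⇒ oooioHoHH ⇒ oooiooHooHH ⇒ oooiookooHH ⇒ oooiookookH ⇒ oooiookookk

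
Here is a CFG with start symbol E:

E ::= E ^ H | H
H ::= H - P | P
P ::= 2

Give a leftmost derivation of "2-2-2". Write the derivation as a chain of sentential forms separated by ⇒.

E⇒H⇒H-P⇒H-P-P⇒P-P-P⇒2-P-P⇒2-2-P⇒2-2-2

E ⇒ H   [E ::= H]
H ⇒ H-P   [H ::= H - P]
H-P ⇒ H-P-P   [H ::= H - P]
H-P-P ⇒ P-P-P   [H ::= P]
P-P-P ⇒ 2-P-P   [P ::= 2]
2-P-P ⇒ 2-2-P   [P ::= 2]
2-2-P ⇒ 2-2-2   [P ::= 2]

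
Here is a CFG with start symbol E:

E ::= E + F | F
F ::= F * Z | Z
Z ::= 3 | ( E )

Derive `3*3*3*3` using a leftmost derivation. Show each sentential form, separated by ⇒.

E ⇒ F   [E ::= F]
F ⇒ F*Z   [F ::= F * Z]
F*Z ⇒ F*Z*Z   [F ::= F * Z]
F*Z*Z ⇒ F*Z*Z*Z   [F ::= F * Z]
F*Z*Z*Z ⇒ Z*Z*Z*Z   [F ::= Z]
Z*Z*Z*Z ⇒ 3*Z*Z*Z   [Z ::= 3]
3*Z*Z*Z ⇒ 3*3*Z*Z   [Z ::= 3]
3*3*Z*Z ⇒ 3*3*3*Z   [Z ::= 3]
3*3*3*Z ⇒ 3*3*3*3   [Z ::= 3]

E ⇒ F ⇒ F*Z ⇒ F*Z*Z ⇒ F*Z*Z*Z ⇒ Z*Z*Z*Z ⇒ 3*Z*Z*Z ⇒ 3*3*Z*Z ⇒ 3*3*3*Z ⇒ 3*3*3*3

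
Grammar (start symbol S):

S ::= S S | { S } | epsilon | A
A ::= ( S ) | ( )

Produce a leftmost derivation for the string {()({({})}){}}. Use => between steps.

S => {S}   [S ::= { S }]
{S} => {SS}   [S ::= S S]
{SS} => {SSS}   [S ::= S S]
{SSS} => {ASS}   [S ::= A]
{ASS} => {()SS}   [A ::= ( )]
{()SS} => {()AS}   [S ::= A]
{()AS} => {()(S)S}   [A ::= ( S )]
{()(S)S} => {()({S})S}   [S ::= { S }]
{()({S})S} => {()({A})S}   [S ::= A]
{()({A})S} => {()({(S)})S}   [A ::= ( S )]
{()({(S)})S} => {()({({S})})S}   [S ::= { S }]
{()({({S})})S} => {()({({})})S}   [S ::= epsilon]
{()({({})})S} => {()({({})}){S}}   [S ::= { S }]
{()({({})}){S}} => {()({({})}){}}   [S ::= epsilon]

S => {S} => {SS} => {SSS} => {ASS} => {()SS} => {()AS} => {()(S)S} => {()({S})S} => {()({A})S} => {()({(S)})S} => {()({({S})})S} => {()({({})})S} => {()({({})}){S}} => {()({({})}){}}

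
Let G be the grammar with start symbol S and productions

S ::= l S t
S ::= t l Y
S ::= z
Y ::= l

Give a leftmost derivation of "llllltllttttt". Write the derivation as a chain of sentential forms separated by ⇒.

S ⇒ lSt ⇒ llStt ⇒ lllSttt ⇒ llllStttt ⇒ lllllSttttt ⇒ llllltlYttttt ⇒ llllltllttttt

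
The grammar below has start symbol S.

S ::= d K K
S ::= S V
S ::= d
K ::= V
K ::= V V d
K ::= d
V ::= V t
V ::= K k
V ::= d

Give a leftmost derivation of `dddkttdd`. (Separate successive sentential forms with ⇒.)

S ⇒ dKK ⇒ ddK ⇒ ddVVd ⇒ ddVtVd ⇒ ddVttVd ⇒ ddKkttVd ⇒ dddkttVd ⇒ dddkttdd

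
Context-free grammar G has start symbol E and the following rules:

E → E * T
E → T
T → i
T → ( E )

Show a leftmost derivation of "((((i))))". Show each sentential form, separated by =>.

E => T => (E) => (T) => ((E)) => ((T)) => (((E))) => (((T))) => ((((E)))) => ((((T)))) => ((((i))))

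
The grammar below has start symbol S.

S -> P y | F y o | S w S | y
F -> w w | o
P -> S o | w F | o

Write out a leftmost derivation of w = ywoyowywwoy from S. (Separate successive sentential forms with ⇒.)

S⇒SwS⇒ywS⇒ywSwS⇒ywFyowS⇒ywoyowS⇒ywoyowSwS⇒ywoyowywS⇒ywoyowywPy⇒ywoyowywwFy⇒ywoyowywwoy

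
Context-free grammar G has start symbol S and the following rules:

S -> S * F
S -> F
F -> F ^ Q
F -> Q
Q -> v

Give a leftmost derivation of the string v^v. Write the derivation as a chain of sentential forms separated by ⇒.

S ⇒ F ⇒ F^Q ⇒ Q^Q ⇒ v^Q ⇒ v^v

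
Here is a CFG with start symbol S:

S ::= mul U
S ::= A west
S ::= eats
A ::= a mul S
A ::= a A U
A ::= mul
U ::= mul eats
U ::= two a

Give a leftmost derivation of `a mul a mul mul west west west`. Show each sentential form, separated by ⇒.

S ⇒ A west ⇒ a mul S west ⇒ a mul A west west ⇒ a mul a mul S west west ⇒ a mul a mul A west west west ⇒ a mul a mul mul west west west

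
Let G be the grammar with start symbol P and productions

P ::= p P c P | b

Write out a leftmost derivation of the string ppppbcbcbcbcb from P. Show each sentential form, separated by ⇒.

P ⇒ pPcP   [P ::= p P c P]
pPcP ⇒ ppPcPcP   [P ::= p P c P]
ppPcPcP ⇒ pppPcPcPcP   [P ::= p P c P]
pppPcPcPcP ⇒ ppppPcPcPcPcP   [P ::= p P c P]
ppppPcPcPcPcP ⇒ ppppbcPcPcPcP   [P ::= b]
ppppbcPcPcPcP ⇒ ppppbcbcPcPcP   [P ::= b]
ppppbcbcPcPcP ⇒ ppppbcbcbcPcP   [P ::= b]
ppppbcbcbcPcP ⇒ ppppbcbcbcbcP   [P ::= b]
ppppbcbcbcbcP ⇒ ppppbcbcbcbcb   [P ::= b]

P ⇒ pPcP ⇒ ppPcPcP ⇒ pppPcPcPcP ⇒ ppppPcPcPcPcP ⇒ ppppbcPcPcPcP ⇒ ppppbcbcPcPcP ⇒ ppppbcbcbcPcP ⇒ ppppbcbcbcbcP ⇒ ppppbcbcbcbcb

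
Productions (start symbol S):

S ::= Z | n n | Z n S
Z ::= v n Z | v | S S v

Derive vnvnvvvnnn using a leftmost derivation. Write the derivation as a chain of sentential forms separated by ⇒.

S ⇒ ZnS   [S ::= Z n S]
ZnS ⇒ vnZnS   [Z ::= v n Z]
vnZnS ⇒ vnSSvnS   [Z ::= S S v]
vnSSvnS ⇒ vnZSvnS   [S ::= Z]
vnZSvnS ⇒ vnvnZSvnS   [Z ::= v n Z]
vnvnZSvnS ⇒ vnvnvSvnS   [Z ::= v]
vnvnvSvnS ⇒ vnvnvZvnS   [S ::= Z]
vnvnvZvnS ⇒ vnvnvvvnS   [Z ::= v]
vnvnvvvnS ⇒ vnvnvvvnnn   [S ::= n n]

S⇒ZnS⇒vnZnS⇒vnSSvnS⇒vnZSvnS⇒vnvnZSvnS⇒vnvnvSvnS⇒vnvnvZvnS⇒vnvnvvvnS⇒vnvnvvvnnn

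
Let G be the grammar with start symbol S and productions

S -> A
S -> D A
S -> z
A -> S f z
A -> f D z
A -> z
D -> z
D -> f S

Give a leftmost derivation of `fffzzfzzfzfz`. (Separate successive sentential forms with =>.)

S => A   [S -> A]
A => Sfz   [A -> S f z]
Sfz => Afz   [S -> A]
Afz => Sfzfz   [A -> S f z]
Sfzfz => DAfzfz   [S -> D A]
DAfzfz => fSAfzfz   [D -> f S]
fSAfzfz => fAAfzfz   [S -> A]
fAAfzfz => ffDzAfzfz   [A -> f D z]
ffDzAfzfz => fffSzAfzfz   [D -> f S]
fffSzAfzfz => fffAzAfzfz   [S -> A]
fffAzAfzfz => fffzzAfzfz   [A -> z]
fffzzAfzfz => fffzzfDzfzfz   [A -> f D z]
fffzzfDzfzfz => fffzzfzzfzfz   [D -> z]

S=>A=>Sfz=>Afz=>Sfzfz=>DAfzfz=>fSAfzfz=>fAAfzfz=>ffDzAfzfz=>fffSzAfzfz=>fffAzAfzfz=>fffzzAfzfz=>fffzzfDzfzfz=>fffzzfzzfzfz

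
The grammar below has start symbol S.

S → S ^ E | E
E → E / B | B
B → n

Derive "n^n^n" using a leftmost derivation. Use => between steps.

S => S^E => S^E^E => E^E^E => B^E^E => n^E^E => n^B^E => n^n^E => n^n^B => n^n^n

S => S^E   [S → S ^ E]
S^E => S^E^E   [S → S ^ E]
S^E^E => E^E^E   [S → E]
E^E^E => B^E^E   [E → B]
B^E^E => n^E^E   [B → n]
n^E^E => n^B^E   [E → B]
n^B^E => n^n^E   [B → n]
n^n^E => n^n^B   [E → B]
n^n^B => n^n^n   [B → n]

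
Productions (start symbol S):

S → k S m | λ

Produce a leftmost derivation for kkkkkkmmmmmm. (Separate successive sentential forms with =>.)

S => kSm => kkSmm => kkkSmmm => kkkkSmmmm => kkkkkSmmmmm => kkkkkkSmmmmmm => kkkkkkmmmmmm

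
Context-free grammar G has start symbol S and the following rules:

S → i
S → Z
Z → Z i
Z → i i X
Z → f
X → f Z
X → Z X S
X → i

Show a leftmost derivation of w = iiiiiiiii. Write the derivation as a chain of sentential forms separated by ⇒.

S⇒Z⇒Zi⇒iiXi⇒iiZXSi⇒iiZiXSi⇒iiiiXiXSi⇒iiiiiiXSi⇒iiiiiiiSi⇒iiiiiiiii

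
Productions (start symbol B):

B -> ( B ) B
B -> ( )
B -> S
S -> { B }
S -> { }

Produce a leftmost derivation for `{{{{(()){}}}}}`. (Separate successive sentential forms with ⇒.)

B ⇒ S   [B -> S]
S ⇒ {B}   [S -> { B }]
{B} ⇒ {S}   [B -> S]
{S} ⇒ {{B}}   [S -> { B }]
{{B}} ⇒ {{S}}   [B -> S]
{{S}} ⇒ {{{B}}}   [S -> { B }]
{{{B}}} ⇒ {{{S}}}   [B -> S]
{{{S}}} ⇒ {{{{B}}}}   [S -> { B }]
{{{{B}}}} ⇒ {{{{(B)B}}}}   [B -> ( B ) B]
{{{{(B)B}}}} ⇒ {{{{(())B}}}}   [B -> ( )]
{{{{(())B}}}} ⇒ {{{{(())S}}}}   [B -> S]
{{{{(())S}}}} ⇒ {{{{(()){}}}}}   [S -> { }]

B⇒S⇒{B}⇒{S}⇒{{B}}⇒{{S}}⇒{{{B}}}⇒{{{S}}}⇒{{{{B}}}}⇒{{{{(B)B}}}}⇒{{{{(())B}}}}⇒{{{{(())S}}}}⇒{{{{(()){}}}}}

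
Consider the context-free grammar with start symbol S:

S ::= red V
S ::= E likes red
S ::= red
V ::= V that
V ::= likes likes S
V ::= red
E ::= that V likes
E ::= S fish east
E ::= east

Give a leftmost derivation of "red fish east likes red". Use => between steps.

S => E likes red => S fish east likes red => red fish east likes red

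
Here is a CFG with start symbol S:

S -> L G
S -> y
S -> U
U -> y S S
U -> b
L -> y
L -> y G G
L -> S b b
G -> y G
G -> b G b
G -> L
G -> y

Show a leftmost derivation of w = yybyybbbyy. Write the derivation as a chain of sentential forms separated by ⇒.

S⇒LG⇒yGGG⇒yyGGG⇒yybGbGG⇒yybyGbGG⇒yybyLbGG⇒yybySbbbGG⇒yybyybbbGG⇒yybyybbbyG⇒yybyybbbyy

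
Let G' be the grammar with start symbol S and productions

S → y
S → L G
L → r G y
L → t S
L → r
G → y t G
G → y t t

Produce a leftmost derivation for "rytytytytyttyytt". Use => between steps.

S=>LG=>rGyG=>rytGyG=>rytytGyG=>rytytytGyG=>rytytytytGyG=>rytytytytyttyG=>rytytytytyttyytt

S => LG   [S → L G]
LG => rGyG   [L → r G y]
rGyG => rytGyG   [G → y t G]
rytGyG => rytytGyG   [G → y t G]
rytytGyG => rytytytGyG   [G → y t G]
rytytytGyG => rytytytytGyG   [G → y t G]
rytytytytGyG => rytytytytyttyG   [G → y t t]
rytytytytyttyG => rytytytytyttyytt   [G → y t t]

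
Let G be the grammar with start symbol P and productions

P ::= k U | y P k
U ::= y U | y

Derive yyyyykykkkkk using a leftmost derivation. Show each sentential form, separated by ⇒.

P ⇒ yPk ⇒ yyPkk ⇒ yyyPkkk ⇒ yyyyPkkkk ⇒ yyyyyPkkkkk ⇒ yyyyykUkkkkk ⇒ yyyyykykkkkk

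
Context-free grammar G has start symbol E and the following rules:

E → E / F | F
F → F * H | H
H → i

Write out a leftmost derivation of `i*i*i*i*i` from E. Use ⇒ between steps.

E ⇒ F   [E → F]
F ⇒ F*H   [F → F * H]
F*H ⇒ F*H*H   [F → F * H]
F*H*H ⇒ F*H*H*H   [F → F * H]
F*H*H*H ⇒ F*H*H*H*H   [F → F * H]
F*H*H*H*H ⇒ H*H*H*H*H   [F → H]
H*H*H*H*H ⇒ i*H*H*H*H   [H → i]
i*H*H*H*H ⇒ i*i*H*H*H   [H → i]
i*i*H*H*H ⇒ i*i*i*H*H   [H → i]
i*i*i*H*H ⇒ i*i*i*i*H   [H → i]
i*i*i*i*H ⇒ i*i*i*i*i   [H → i]

E⇒F⇒F*H⇒F*H*H⇒F*H*H*H⇒F*H*H*H*H⇒H*H*H*H*H⇒i*H*H*H*H⇒i*i*H*H*H⇒i*i*i*H*H⇒i*i*i*i*H⇒i*i*i*i*i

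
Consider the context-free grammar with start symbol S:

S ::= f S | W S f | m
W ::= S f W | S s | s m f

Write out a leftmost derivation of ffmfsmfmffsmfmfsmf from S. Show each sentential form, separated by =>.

S => fS => ffS => ffWSf => ffSfWSf => ffmfWSf => ffmfSsSf => ffmfWSfsSf => ffmfSfWSfsSf => ffmfWSffWSfsSf => ffmfsmfSffWSfsSf => ffmfsmfmffWSfsSf => ffmfsmfmffsmfSfsSf => ffmfsmfmffsmfmfsSf => ffmfsmfmffsmfmfsmf

S => fS   [S ::= f S]
fS => ffS   [S ::= f S]
ffS => ffWSf   [S ::= W S f]
ffWSf => ffSfWSf   [W ::= S f W]
ffSfWSf => ffmfWSf   [S ::= m]
ffmfWSf => ffmfSsSf   [W ::= S s]
ffmfSsSf => ffmfWSfsSf   [S ::= W S f]
ffmfWSfsSf => ffmfSfWSfsSf   [W ::= S f W]
ffmfSfWSfsSf => ffmfWSffWSfsSf   [S ::= W S f]
ffmfWSffWSfsSf => ffmfsmfSffWSfsSf   [W ::= s m f]
ffmfsmfSffWSfsSf => ffmfsmfmffWSfsSf   [S ::= m]
ffmfsmfmffWSfsSf => ffmfsmfmffsmfSfsSf   [W ::= s m f]
ffmfsmfmffsmfSfsSf => ffmfsmfmffsmfmfsSf   [S ::= m]
ffmfsmfmffsmfmfsSf => ffmfsmfmffsmfmfsmf   [S ::= m]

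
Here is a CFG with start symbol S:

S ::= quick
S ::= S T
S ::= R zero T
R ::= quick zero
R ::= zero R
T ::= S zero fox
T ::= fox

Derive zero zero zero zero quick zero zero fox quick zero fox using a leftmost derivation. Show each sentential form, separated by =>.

S => S T => R zero T T => zero R zero T T => zero zero R zero T T => zero zero zero R zero T T => zero zero zero zero R zero T T => zero zero zero zero quick zero zero T T => zero zero zero zero quick zero zero fox T => zero zero zero zero quick zero zero fox S zero fox => zero zero zero zero quick zero zero fox quick zero fox

S => S T   [S ::= S T]
S T => R zero T T   [S ::= R zero T]
R zero T T => zero R zero T T   [R ::= zero R]
zero R zero T T => zero zero R zero T T   [R ::= zero R]
zero zero R zero T T => zero zero zero R zero T T   [R ::= zero R]
zero zero zero R zero T T => zero zero zero zero R zero T T   [R ::= zero R]
zero zero zero zero R zero T T => zero zero zero zero quick zero zero T T   [R ::= quick zero]
zero zero zero zero quick zero zero T T => zero zero zero zero quick zero zero fox T   [T ::= fox]
zero zero zero zero quick zero zero fox T => zero zero zero zero quick zero zero fox S zero fox   [T ::= S zero fox]
zero zero zero zero quick zero zero fox S zero fox => zero zero zero zero quick zero zero fox quick zero fox   [S ::= quick]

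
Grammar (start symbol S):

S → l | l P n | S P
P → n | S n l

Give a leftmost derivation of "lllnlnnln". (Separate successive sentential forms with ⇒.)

S ⇒ lPn ⇒ lSnln ⇒ llPnnln ⇒ llSnlnnln ⇒ lllnlnnln

S ⇒ lPn   [S → l P n]
lPn ⇒ lSnln   [P → S n l]
lSnln ⇒ llPnnln   [S → l P n]
llPnnln ⇒ llSnlnnln   [P → S n l]
llSnlnnln ⇒ lllnlnnln   [S → l]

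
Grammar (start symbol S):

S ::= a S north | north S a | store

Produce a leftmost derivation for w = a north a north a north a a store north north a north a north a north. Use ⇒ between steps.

S ⇒ a S north ⇒ a north S a north ⇒ a north a S north a north ⇒ a north a north S a north a north ⇒ a north a north a S north a north a north ⇒ a north a north a north S a north a north a north ⇒ a north a north a north a S north a north a north a north ⇒ a north a north a north a a S north north a north a north a north ⇒ a north a north a north a a store north north a north a north a north

S ⇒ a S north   [S ::= a S north]
a S north ⇒ a north S a north   [S ::= north S a]
a north S a north ⇒ a north a S north a north   [S ::= a S north]
a north a S north a north ⇒ a north a north S a north a north   [S ::= north S a]
a north a north S a north a north ⇒ a north a north a S north a north a north   [S ::= a S north]
a north a north a S north a north a north ⇒ a north a north a north S a north a north a north   [S ::= north S a]
a north a north a north S a north a north a north ⇒ a north a north a north a S north a north a north a north   [S ::= a S north]
a north a north a north a S north a north a north a north ⇒ a north a north a north a a S north north a north a north a north   [S ::= a S north]
a north a north a north a a S north north a north a north a north ⇒ a north a north a north a a store north north a north a north a north   [S ::= store]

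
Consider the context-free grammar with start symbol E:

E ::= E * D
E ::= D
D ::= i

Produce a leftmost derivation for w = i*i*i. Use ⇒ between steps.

E⇒E*D⇒E*D*D⇒D*D*D⇒i*D*D⇒i*i*D⇒i*i*i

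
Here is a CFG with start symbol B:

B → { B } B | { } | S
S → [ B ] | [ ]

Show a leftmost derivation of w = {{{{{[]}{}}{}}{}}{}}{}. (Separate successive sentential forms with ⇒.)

B ⇒ {B}B ⇒ {{B}B}B ⇒ {{{B}B}B}B ⇒ {{{{B}B}B}B}B ⇒ {{{{{B}B}B}B}B}B ⇒ {{{{{S}B}B}B}B}B ⇒ {{{{{[]}B}B}B}B}B ⇒ {{{{{[]}{}}B}B}B}B ⇒ {{{{{[]}{}}{}}B}B}B ⇒ {{{{{[]}{}}{}}{}}B}B ⇒ {{{{{[]}{}}{}}{}}{}}B ⇒ {{{{{[]}{}}{}}{}}{}}{}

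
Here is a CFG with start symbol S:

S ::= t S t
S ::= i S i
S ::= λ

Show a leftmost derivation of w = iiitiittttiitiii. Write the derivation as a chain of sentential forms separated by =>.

S => iSi => iiSii => iiiSiii => iiitStiii => iiitiSitiii => iiitiiSiitiii => iiitiitStiitiii => iiitiittSttiitiii => iiitiittttiitiii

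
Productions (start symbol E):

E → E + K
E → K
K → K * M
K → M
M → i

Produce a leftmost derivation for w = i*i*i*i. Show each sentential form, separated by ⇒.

E⇒K⇒K*M⇒K*M*M⇒K*M*M*M⇒M*M*M*M⇒i*M*M*M⇒i*i*M*M⇒i*i*i*M⇒i*i*i*i

E ⇒ K   [E → K]
K ⇒ K*M   [K → K * M]
K*M ⇒ K*M*M   [K → K * M]
K*M*M ⇒ K*M*M*M   [K → K * M]
K*M*M*M ⇒ M*M*M*M   [K → M]
M*M*M*M ⇒ i*M*M*M   [M → i]
i*M*M*M ⇒ i*i*M*M   [M → i]
i*i*M*M ⇒ i*i*i*M   [M → i]
i*i*i*M ⇒ i*i*i*i   [M → i]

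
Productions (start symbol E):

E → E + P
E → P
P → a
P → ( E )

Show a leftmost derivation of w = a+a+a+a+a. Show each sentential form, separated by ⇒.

E ⇒ E+P ⇒ E+P+P ⇒ E+P+P+P ⇒ E+P+P+P+P ⇒ P+P+P+P+P ⇒ a+P+P+P+P ⇒ a+a+P+P+P ⇒ a+a+a+P+P ⇒ a+a+a+a+P ⇒ a+a+a+a+a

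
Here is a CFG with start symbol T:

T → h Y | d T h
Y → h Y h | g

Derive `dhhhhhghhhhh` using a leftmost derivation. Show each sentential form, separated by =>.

T => dTh => dhYh => dhhYhh => dhhhYhhh => dhhhhYhhhh => dhhhhhYhhhhh => dhhhhhghhhhh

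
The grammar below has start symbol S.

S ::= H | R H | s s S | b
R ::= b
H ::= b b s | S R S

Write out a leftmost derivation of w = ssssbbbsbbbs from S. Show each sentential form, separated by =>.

S => ssS => ssssS => ssssH => ssssSRS => ssssRHRS => ssssbHRS => ssssbbbsRS => ssssbbbsbS => ssssbbbsbH => ssssbbbsbbbs

S => ssS   [S ::= s s S]
ssS => ssssS   [S ::= s s S]
ssssS => ssssH   [S ::= H]
ssssH => ssssSRS   [H ::= S R S]
ssssSRS => ssssRHRS   [S ::= R H]
ssssRHRS => ssssbHRS   [R ::= b]
ssssbHRS => ssssbbbsRS   [H ::= b b s]
ssssbbbsRS => ssssbbbsbS   [R ::= b]
ssssbbbsbS => ssssbbbsbH   [S ::= H]
ssssbbbsbH => ssssbbbsbbbs   [H ::= b b s]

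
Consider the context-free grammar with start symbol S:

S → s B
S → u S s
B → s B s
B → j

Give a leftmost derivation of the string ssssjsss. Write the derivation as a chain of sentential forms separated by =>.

S => sB => ssBs => sssBss => ssssBsss => ssssjsss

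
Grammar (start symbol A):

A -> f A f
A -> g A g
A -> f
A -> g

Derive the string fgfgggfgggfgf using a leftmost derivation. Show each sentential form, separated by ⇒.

A⇒fAf⇒fgAgf⇒fgfAfgf⇒fgfgAgfgf⇒fgfggAggfgf⇒fgfgggAgggfgf⇒fgfgggfgggfgf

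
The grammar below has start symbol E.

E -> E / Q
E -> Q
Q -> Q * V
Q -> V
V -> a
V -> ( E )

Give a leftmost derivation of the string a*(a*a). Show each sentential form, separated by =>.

E => Q   [E -> Q]
Q => Q*V   [Q -> Q * V]
Q*V => V*V   [Q -> V]
V*V => a*V   [V -> a]
a*V => a*(E)   [V -> ( E )]
a*(E) => a*(Q)   [E -> Q]
a*(Q) => a*(Q*V)   [Q -> Q * V]
a*(Q*V) => a*(V*V)   [Q -> V]
a*(V*V) => a*(a*V)   [V -> a]
a*(a*V) => a*(a*a)   [V -> a]

E => Q => Q*V => V*V => a*V => a*(E) => a*(Q) => a*(Q*V) => a*(V*V) => a*(a*V) => a*(a*a)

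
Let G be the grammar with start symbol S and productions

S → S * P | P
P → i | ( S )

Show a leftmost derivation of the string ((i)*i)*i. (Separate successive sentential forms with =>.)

S => S*P   [S → S * P]
S*P => P*P   [S → P]
P*P => (S)*P   [P → ( S )]
(S)*P => (S*P)*P   [S → S * P]
(S*P)*P => (P*P)*P   [S → P]
(P*P)*P => ((S)*P)*P   [P → ( S )]
((S)*P)*P => ((P)*P)*P   [S → P]
((P)*P)*P => ((i)*P)*P   [P → i]
((i)*P)*P => ((i)*i)*P   [P → i]
((i)*i)*P => ((i)*i)*i   [P → i]

S => S*P => P*P => (S)*P => (S*P)*P => (P*P)*P => ((S)*P)*P => ((P)*P)*P => ((i)*P)*P => ((i)*i)*P => ((i)*i)*i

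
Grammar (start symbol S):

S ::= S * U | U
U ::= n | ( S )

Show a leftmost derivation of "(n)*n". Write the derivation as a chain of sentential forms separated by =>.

S => S*U => U*U => (S)*U => (U)*U => (n)*U => (n)*n

S => S*U   [S ::= S * U]
S*U => U*U   [S ::= U]
U*U => (S)*U   [U ::= ( S )]
(S)*U => (U)*U   [S ::= U]
(U)*U => (n)*U   [U ::= n]
(n)*U => (n)*n   [U ::= n]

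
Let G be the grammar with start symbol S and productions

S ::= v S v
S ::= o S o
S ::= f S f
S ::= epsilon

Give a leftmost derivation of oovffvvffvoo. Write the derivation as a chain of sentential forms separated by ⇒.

S⇒oSo⇒ooSoo⇒oovSvoo⇒oovfSfvoo⇒oovffSffvoo⇒oovffvSvffvoo⇒oovffvvffvoo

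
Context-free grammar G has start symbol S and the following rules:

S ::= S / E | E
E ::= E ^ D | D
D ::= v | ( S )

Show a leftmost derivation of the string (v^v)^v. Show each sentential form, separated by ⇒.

S ⇒ E ⇒ E^D ⇒ D^D ⇒ (S)^D ⇒ (E)^D ⇒ (E^D)^D ⇒ (D^D)^D ⇒ (v^D)^D ⇒ (v^v)^D ⇒ (v^v)^v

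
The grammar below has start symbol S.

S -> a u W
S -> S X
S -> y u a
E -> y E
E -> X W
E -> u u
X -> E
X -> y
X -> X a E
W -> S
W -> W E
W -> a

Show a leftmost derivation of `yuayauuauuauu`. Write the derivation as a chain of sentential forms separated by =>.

S => SX => yuaX => yuaXaE => yuaXaEaE => yuaXaEaEaE => yuayaEaEaE => yuayauuaEaE => yuayauuauuaE => yuayauuauuauu

S => SX   [S -> S X]
SX => yuaX   [S -> y u a]
yuaX => yuaXaE   [X -> X a E]
yuaXaE => yuaXaEaE   [X -> X a E]
yuaXaEaE => yuaXaEaEaE   [X -> X a E]
yuaXaEaEaE => yuayaEaEaE   [X -> y]
yuayaEaEaE => yuayauuaEaE   [E -> u u]
yuayauuaEaE => yuayauuauuaE   [E -> u u]
yuayauuauuaE => yuayauuauuauu   [E -> u u]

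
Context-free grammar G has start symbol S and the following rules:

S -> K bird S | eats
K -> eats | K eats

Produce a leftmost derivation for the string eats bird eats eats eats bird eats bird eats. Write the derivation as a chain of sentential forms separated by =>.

S => K bird S => eats bird S => eats bird K bird S => eats bird K eats bird S => eats bird K eats eats bird S => eats bird eats eats eats bird S => eats bird eats eats eats bird K bird S => eats bird eats eats eats bird eats bird S => eats bird eats eats eats bird eats bird eats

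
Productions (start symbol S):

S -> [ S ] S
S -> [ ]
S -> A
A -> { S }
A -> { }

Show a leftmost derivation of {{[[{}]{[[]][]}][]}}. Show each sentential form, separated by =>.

S => A   [S -> A]
A => {S}   [A -> { S }]
{S} => {A}   [S -> A]
{A} => {{S}}   [A -> { S }]
{{S}} => {{[S]S}}   [S -> [ S ] S]
{{[S]S}} => {{[[S]S]S}}   [S -> [ S ] S]
{{[[S]S]S}} => {{[[A]S]S}}   [S -> A]
{{[[A]S]S}} => {{[[{}]S]S}}   [A -> { }]
{{[[{}]S]S}} => {{[[{}]A]S}}   [S -> A]
{{[[{}]A]S}} => {{[[{}]{S}]S}}   [A -> { S }]
{{[[{}]{S}]S}} => {{[[{}]{[S]S}]S}}   [S -> [ S ] S]
{{[[{}]{[S]S}]S}} => {{[[{}]{[[]]S}]S}}   [S -> [ ]]
{{[[{}]{[[]]S}]S}} => {{[[{}]{[[]][]}]S}}   [S -> [ ]]
{{[[{}]{[[]][]}]S}} => {{[[{}]{[[]][]}][]}}   [S -> [ ]]

S => A => {S} => {A} => {{S}} => {{[S]S}} => {{[[S]S]S}} => {{[[A]S]S}} => {{[[{}]S]S}} => {{[[{}]A]S}} => {{[[{}]{S}]S}} => {{[[{}]{[S]S}]S}} => {{[[{}]{[[]]S}]S}} => {{[[{}]{[[]][]}]S}} => {{[[{}]{[[]][]}][]}}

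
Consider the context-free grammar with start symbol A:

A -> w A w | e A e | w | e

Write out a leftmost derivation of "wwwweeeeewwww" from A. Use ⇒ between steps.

A ⇒ wAw   [A -> w A w]
wAw ⇒ wwAww   [A -> w A w]
wwAww ⇒ wwwAwww   [A -> w A w]
wwwAwww ⇒ wwwwAwwww   [A -> w A w]
wwwwAwwww ⇒ wwwweAewwww   [A -> e A e]
wwwweAewwww ⇒ wwwweeAeewwww   [A -> e A e]
wwwweeAeewwww ⇒ wwwweeeeewwww   [A -> e]

A ⇒ wAw ⇒ wwAww ⇒ wwwAwww ⇒ wwwwAwwww ⇒ wwwweAewwww ⇒ wwwweeAeewwww ⇒ wwwweeeeewwww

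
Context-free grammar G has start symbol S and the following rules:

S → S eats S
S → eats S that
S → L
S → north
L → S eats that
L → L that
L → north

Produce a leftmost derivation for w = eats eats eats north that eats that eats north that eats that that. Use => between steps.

S => eats S that => eats L that => eats S eats that that => eats eats S that eats that that => eats eats S eats S that eats that that => eats eats L eats S that eats that that => eats eats S eats that eats S that eats that that => eats eats eats S that eats that eats S that eats that that => eats eats eats north that eats that eats S that eats that that => eats eats eats north that eats that eats north that eats that that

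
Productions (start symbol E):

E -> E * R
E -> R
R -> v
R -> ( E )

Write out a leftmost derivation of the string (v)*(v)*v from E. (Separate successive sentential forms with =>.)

E=>E*R=>E*R*R=>R*R*R=>(E)*R*R=>(R)*R*R=>(v)*R*R=>(v)*(E)*R=>(v)*(R)*R=>(v)*(v)*R=>(v)*(v)*v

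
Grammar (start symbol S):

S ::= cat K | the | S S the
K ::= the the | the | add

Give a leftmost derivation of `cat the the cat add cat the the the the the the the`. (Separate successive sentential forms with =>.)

S => S S the => cat K S the => cat the the S the => cat the the S S the the => cat the the S S the S the the => cat the the S S the S the S the the => cat the the cat K S the S the S the the => cat the the cat add S the S the S the the => cat the the cat add cat K the S the S the the => cat the the cat add cat the the S the S the the => cat the the cat add cat the the the the S the the => cat the the cat add cat the the the the the the the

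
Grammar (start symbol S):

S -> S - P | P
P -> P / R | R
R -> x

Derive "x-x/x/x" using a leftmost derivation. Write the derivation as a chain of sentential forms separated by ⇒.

S ⇒ S-P ⇒ P-P ⇒ R-P ⇒ x-P ⇒ x-P/R ⇒ x-P/R/R ⇒ x-R/R/R ⇒ x-x/R/R ⇒ x-x/x/R ⇒ x-x/x/x

S ⇒ S-P   [S -> S - P]
S-P ⇒ P-P   [S -> P]
P-P ⇒ R-P   [P -> R]
R-P ⇒ x-P   [R -> x]
x-P ⇒ x-P/R   [P -> P / R]
x-P/R ⇒ x-P/R/R   [P -> P / R]
x-P/R/R ⇒ x-R/R/R   [P -> R]
x-R/R/R ⇒ x-x/R/R   [R -> x]
x-x/R/R ⇒ x-x/x/R   [R -> x]
x-x/x/R ⇒ x-x/x/x   [R -> x]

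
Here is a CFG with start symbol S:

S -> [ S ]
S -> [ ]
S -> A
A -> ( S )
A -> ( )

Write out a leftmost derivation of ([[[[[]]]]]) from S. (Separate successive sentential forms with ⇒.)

S ⇒ A   [S -> A]
A ⇒ (S)   [A -> ( S )]
(S) ⇒ ([S])   [S -> [ S ]]
([S]) ⇒ ([[S]])   [S -> [ S ]]
([[S]]) ⇒ ([[[S]]])   [S -> [ S ]]
([[[S]]]) ⇒ ([[[[S]]]])   [S -> [ S ]]
([[[[S]]]]) ⇒ ([[[[[]]]]])   [S -> [ ]]

S ⇒ A ⇒ (S) ⇒ ([S]) ⇒ ([[S]]) ⇒ ([[[S]]]) ⇒ ([[[[S]]]]) ⇒ ([[[[[]]]]])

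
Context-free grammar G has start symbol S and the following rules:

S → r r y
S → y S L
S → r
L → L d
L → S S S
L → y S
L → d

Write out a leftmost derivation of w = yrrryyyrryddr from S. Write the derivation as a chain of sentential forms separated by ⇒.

S ⇒ ySL ⇒ yrL ⇒ yrSSS ⇒ yrrrySS ⇒ yrrryySLS ⇒ yrrryyySLLS ⇒ yrrryyyrryLLS ⇒ yrrryyyrrydLS ⇒ yrrryyyrryddS ⇒ yrrryyyrryddr

S ⇒ ySL   [S → y S L]
ySL ⇒ yrL   [S → r]
yrL ⇒ yrSSS   [L → S S S]
yrSSS ⇒ yrrrySS   [S → r r y]
yrrrySS ⇒ yrrryySLS   [S → y S L]
yrrryySLS ⇒ yrrryyySLLS   [S → y S L]
yrrryyySLLS ⇒ yrrryyyrryLLS   [S → r r y]
yrrryyyrryLLS ⇒ yrrryyyrrydLS   [L → d]
yrrryyyrrydLS ⇒ yrrryyyrryddS   [L → d]
yrrryyyrryddS ⇒ yrrryyyrryddr   [S → r]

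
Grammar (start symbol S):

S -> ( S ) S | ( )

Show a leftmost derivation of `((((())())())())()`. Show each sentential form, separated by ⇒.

S ⇒ (S)S   [S -> ( S ) S]
(S)S ⇒ ((S)S)S   [S -> ( S ) S]
((S)S)S ⇒ (((S)S)S)S   [S -> ( S ) S]
(((S)S)S)S ⇒ ((((S)S)S)S)S   [S -> ( S ) S]
((((S)S)S)S)S ⇒ ((((())S)S)S)S   [S -> ( )]
((((())S)S)S)S ⇒ ((((())())S)S)S   [S -> ( )]
((((())())S)S)S ⇒ ((((())())())S)S   [S -> ( )]
((((())())())S)S ⇒ ((((())())())())S   [S -> ( )]
((((())())())())S ⇒ ((((())())())())()   [S -> ( )]

S ⇒ (S)S ⇒ ((S)S)S ⇒ (((S)S)S)S ⇒ ((((S)S)S)S)S ⇒ ((((())S)S)S)S ⇒ ((((())())S)S)S ⇒ ((((())())())S)S ⇒ ((((())())())())S ⇒ ((((())())())())()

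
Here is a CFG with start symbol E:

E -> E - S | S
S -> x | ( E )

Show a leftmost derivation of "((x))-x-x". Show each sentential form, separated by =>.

E => E-S   [E -> E - S]
E-S => E-S-S   [E -> E - S]
E-S-S => S-S-S   [E -> S]
S-S-S => (E)-S-S   [S -> ( E )]
(E)-S-S => (S)-S-S   [E -> S]
(S)-S-S => ((E))-S-S   [S -> ( E )]
((E))-S-S => ((S))-S-S   [E -> S]
((S))-S-S => ((x))-S-S   [S -> x]
((x))-S-S => ((x))-x-S   [S -> x]
((x))-x-S => ((x))-x-x   [S -> x]

E=>E-S=>E-S-S=>S-S-S=>(E)-S-S=>(S)-S-S=>((E))-S-S=>((S))-S-S=>((x))-S-S=>((x))-x-S=>((x))-x-x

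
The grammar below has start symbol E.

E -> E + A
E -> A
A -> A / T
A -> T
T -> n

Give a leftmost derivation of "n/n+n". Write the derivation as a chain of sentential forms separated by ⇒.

E⇒E+A⇒A+A⇒A/T+A⇒T/T+A⇒n/T+A⇒n/n+A⇒n/n+T⇒n/n+n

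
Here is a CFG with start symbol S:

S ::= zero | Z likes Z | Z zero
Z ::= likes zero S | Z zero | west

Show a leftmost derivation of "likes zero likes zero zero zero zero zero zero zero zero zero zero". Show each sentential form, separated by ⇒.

S ⇒ Z zero   [S ::= Z zero]
Z zero ⇒ Z zero zero   [Z ::= Z zero]
Z zero zero ⇒ Z zero zero zero   [Z ::= Z zero]
Z zero zero zero ⇒ Z zero zero zero zero   [Z ::= Z zero]
Z zero zero zero zero ⇒ Z zero zero zero zero zero   [Z ::= Z zero]
Z zero zero zero zero zero ⇒ Z zero zero zero zero zero zero   [Z ::= Z zero]
Z zero zero zero zero zero zero ⇒ likes zero S zero zero zero zero zero zero   [Z ::= likes zero S]
likes zero S zero zero zero zero zero zero ⇒ likes zero Z zero zero zero zero zero zero zero   [S ::= Z zero]
likes zero Z zero zero zero zero zero zero zero ⇒ likes zero Z zero zero zero zero zero zero zero zero   [Z ::= Z zero]
likes zero Z zero zero zero zero zero zero zero zero ⇒ likes zero likes zero S zero zero zero zero zero zero zero zero   [Z ::= likes zero S]
likes zero likes zero S zero zero zero zero zero zero zero zero ⇒ likes zero likes zero zero zero zero zero zero zero zero zero zero   [S ::= zero]

S ⇒ Z zero ⇒ Z zero zero ⇒ Z zero zero zero ⇒ Z zero zero zero zero ⇒ Z zero zero zero zero zero ⇒ Z zero zero zero zero zero zero ⇒ likes zero S zero zero zero zero zero zero ⇒ likes zero Z zero zero zero zero zero zero zero ⇒ likes zero Z zero zero zero zero zero zero zero zero ⇒ likes zero likes zero S zero zero zero zero zero zero zero zero ⇒ likes zero likes zero zero zero zero zero zero zero zero zero zero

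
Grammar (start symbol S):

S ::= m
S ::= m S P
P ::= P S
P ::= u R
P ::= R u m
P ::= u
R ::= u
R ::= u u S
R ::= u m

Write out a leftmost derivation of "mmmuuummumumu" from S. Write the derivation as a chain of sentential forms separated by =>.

S => mSP => mmSPP => mmmPP => mmmuRP => mmmuuuSP => mmmuuumSPP => mmmuuummPP => mmmuuummRumP => mmmuuummumumP => mmmuuummumumu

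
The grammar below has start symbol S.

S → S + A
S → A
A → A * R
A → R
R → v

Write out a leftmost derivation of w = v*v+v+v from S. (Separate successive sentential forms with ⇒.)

S ⇒ S+A   [S → S + A]
S+A ⇒ S+A+A   [S → S + A]
S+A+A ⇒ A+A+A   [S → A]
A+A+A ⇒ A*R+A+A   [A → A * R]
A*R+A+A ⇒ R*R+A+A   [A → R]
R*R+A+A ⇒ v*R+A+A   [R → v]
v*R+A+A ⇒ v*v+A+A   [R → v]
v*v+A+A ⇒ v*v+R+A   [A → R]
v*v+R+A ⇒ v*v+v+A   [R → v]
v*v+v+A ⇒ v*v+v+R   [A → R]
v*v+v+R ⇒ v*v+v+v   [R → v]

S⇒S+A⇒S+A+A⇒A+A+A⇒A*R+A+A⇒R*R+A+A⇒v*R+A+A⇒v*v+A+A⇒v*v+R+A⇒v*v+v+A⇒v*v+v+R⇒v*v+v+v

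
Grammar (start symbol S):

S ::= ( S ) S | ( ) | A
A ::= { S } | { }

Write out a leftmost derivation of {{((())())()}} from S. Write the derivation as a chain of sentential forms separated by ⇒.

S⇒A⇒{S}⇒{A}⇒{{S}}⇒{{(S)S}}⇒{{((S)S)S}}⇒{{((())S)S}}⇒{{((())())S}}⇒{{((())())()}}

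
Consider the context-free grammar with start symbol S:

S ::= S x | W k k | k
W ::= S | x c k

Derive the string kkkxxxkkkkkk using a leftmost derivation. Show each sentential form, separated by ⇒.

S ⇒ Wkk   [S ::= W k k]
Wkk ⇒ Skk   [W ::= S]
Skk ⇒ Wkkkk   [S ::= W k k]
Wkkkk ⇒ Skkkk   [W ::= S]
Skkkk ⇒ Wkkkkkk   [S ::= W k k]
Wkkkkkk ⇒ Skkkkkk   [W ::= S]
Skkkkkk ⇒ Sxkkkkkk   [S ::= S x]
Sxkkkkkk ⇒ Sxxkkkkkk   [S ::= S x]
Sxxkkkkkk ⇒ Sxxxkkkkkk   [S ::= S x]
Sxxxkkkkkk ⇒ Wkkxxxkkkkkk   [S ::= W k k]
Wkkxxxkkkkkk ⇒ Skkxxxkkkkkk   [W ::= S]
Skkxxxkkkkkk ⇒ kkkxxxkkkkkk   [S ::= k]

S ⇒ Wkk ⇒ Skk ⇒ Wkkkk ⇒ Skkkk ⇒ Wkkkkkk ⇒ Skkkkkk ⇒ Sxkkkkkk ⇒ Sxxkkkkkk ⇒ Sxxxkkkkkk ⇒ Wkkxxxkkkkkk ⇒ Skkxxxkkkkkk ⇒ kkkxxxkkkkkk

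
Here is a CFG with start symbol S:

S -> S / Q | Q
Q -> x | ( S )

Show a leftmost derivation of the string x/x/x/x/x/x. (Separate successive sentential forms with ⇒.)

S ⇒ S/Q ⇒ S/Q/Q ⇒ S/Q/Q/Q ⇒ S/Q/Q/Q/Q ⇒ S/Q/Q/Q/Q/Q ⇒ Q/Q/Q/Q/Q/Q ⇒ x/Q/Q/Q/Q/Q ⇒ x/x/Q/Q/Q/Q ⇒ x/x/x/Q/Q/Q ⇒ x/x/x/x/Q/Q ⇒ x/x/x/x/x/Q ⇒ x/x/x/x/x/x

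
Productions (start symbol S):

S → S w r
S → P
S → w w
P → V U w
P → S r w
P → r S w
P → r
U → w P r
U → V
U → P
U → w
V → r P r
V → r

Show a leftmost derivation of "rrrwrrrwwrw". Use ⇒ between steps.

S ⇒ P ⇒ VUw ⇒ rPrUw ⇒ rrrUw ⇒ rrrwPrw ⇒ rrrwVUwrw ⇒ rrrwrPrUwrw ⇒ rrrwrrrUwrw ⇒ rrrwrrrwwrw

S ⇒ P   [S → P]
P ⇒ VUw   [P → V U w]
VUw ⇒ rPrUw   [V → r P r]
rPrUw ⇒ rrrUw   [P → r]
rrrUw ⇒ rrrwPrw   [U → w P r]
rrrwPrw ⇒ rrrwVUwrw   [P → V U w]
rrrwVUwrw ⇒ rrrwrPrUwrw   [V → r P r]
rrrwrPrUwrw ⇒ rrrwrrrUwrw   [P → r]
rrrwrrrUwrw ⇒ rrrwrrrwwrw   [U → w]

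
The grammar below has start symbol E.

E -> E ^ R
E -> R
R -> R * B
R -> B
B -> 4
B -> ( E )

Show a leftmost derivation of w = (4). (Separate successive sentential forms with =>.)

E => R => B => (E) => (R) => (B) => (4)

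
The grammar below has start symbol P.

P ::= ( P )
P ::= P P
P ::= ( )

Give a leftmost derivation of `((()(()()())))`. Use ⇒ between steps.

P ⇒ (P)   [P ::= ( P )]
(P) ⇒ ((P))   [P ::= ( P )]
((P)) ⇒ ((PP))   [P ::= P P]
((PP)) ⇒ ((()P))   [P ::= ( )]
((()P)) ⇒ ((()(P)))   [P ::= ( P )]
((()(P))) ⇒ ((()(PP)))   [P ::= P P]
((()(PP))) ⇒ ((()(PPP)))   [P ::= P P]
((()(PPP))) ⇒ ((()(()PP)))   [P ::= ( )]
((()(()PP))) ⇒ ((()(()()P)))   [P ::= ( )]
((()(()()P))) ⇒ ((()(()()())))   [P ::= ( )]

P⇒(P)⇒((P))⇒((PP))⇒((()P))⇒((()(P)))⇒((()(PP)))⇒((()(PPP)))⇒((()(()PP)))⇒((()(()()P)))⇒((()(()()())))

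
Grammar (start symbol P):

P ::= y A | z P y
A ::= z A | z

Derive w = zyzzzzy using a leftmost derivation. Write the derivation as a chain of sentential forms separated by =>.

P => zPy => zyAy => zyzAy => zyzzAy => zyzzzAy => zyzzzzy

P => zPy   [P ::= z P y]
zPy => zyAy   [P ::= y A]
zyAy => zyzAy   [A ::= z A]
zyzAy => zyzzAy   [A ::= z A]
zyzzAy => zyzzzAy   [A ::= z A]
zyzzzAy => zyzzzzy   [A ::= z]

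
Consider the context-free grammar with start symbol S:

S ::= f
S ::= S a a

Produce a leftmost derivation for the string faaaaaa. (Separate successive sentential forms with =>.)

S=>Saa=>Saaaa=>Saaaaaa=>faaaaaa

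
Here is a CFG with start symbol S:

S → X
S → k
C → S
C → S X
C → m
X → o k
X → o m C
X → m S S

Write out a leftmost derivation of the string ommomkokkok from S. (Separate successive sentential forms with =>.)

S => X   [S → X]
X => omC   [X → o m C]
omC => omSX   [C → S X]
omSX => omXX   [S → X]
omXX => ommSSX   [X → m S S]
ommSSX => ommXSX   [S → X]
ommXSX => ommomCSX   [X → o m C]
ommomCSX => ommomSXSX   [C → S X]
ommomSXSX => ommomkXSX   [S → k]
ommomkXSX => ommomkokSX   [X → o k]
ommomkokSX => ommomkokkX   [S → k]
ommomkokkX => ommomkokkok   [X → o k]

S=>X=>omC=>omSX=>omXX=>ommSSX=>ommXSX=>ommomCSX=>ommomSXSX=>ommomkXSX=>ommomkokSX=>ommomkokkX=>ommomkokkok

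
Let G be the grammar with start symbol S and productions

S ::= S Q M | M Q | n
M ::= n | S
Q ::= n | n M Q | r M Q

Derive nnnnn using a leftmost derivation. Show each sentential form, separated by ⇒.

S ⇒ MQ   [S ::= M Q]
MQ ⇒ SQ   [M ::= S]
SQ ⇒ MQQ   [S ::= M Q]
MQQ ⇒ nQQ   [M ::= n]
nQQ ⇒ nnQ   [Q ::= n]
nnQ ⇒ nnnMQ   [Q ::= n M Q]
nnnMQ ⇒ nnnSQ   [M ::= S]
nnnSQ ⇒ nnnnQ   [S ::= n]
nnnnQ ⇒ nnnnn   [Q ::= n]

S ⇒ MQ ⇒ SQ ⇒ MQQ ⇒ nQQ ⇒ nnQ ⇒ nnnMQ ⇒ nnnSQ ⇒ nnnnQ ⇒ nnnnn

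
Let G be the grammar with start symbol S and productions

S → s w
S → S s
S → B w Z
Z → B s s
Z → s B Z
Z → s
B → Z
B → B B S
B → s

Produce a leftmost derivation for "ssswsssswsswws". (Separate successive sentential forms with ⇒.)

S⇒BwZ⇒BBSwZ⇒BBSBSwZ⇒ZBSBSwZ⇒BssBSBSwZ⇒BBSssBSBSwZ⇒sBSssBSBSwZ⇒ssSssBSBSwZ⇒ssswssBSBSwZ⇒ssswsssSBSwZ⇒ssswsssswBSwZ⇒ssswsssswsSwZ⇒ssswsssswsswwZ⇒ssswsssswsswws

S ⇒ BwZ   [S → B w Z]
BwZ ⇒ BBSwZ   [B → B B S]
BBSwZ ⇒ BBSBSwZ   [B → B B S]
BBSBSwZ ⇒ ZBSBSwZ   [B → Z]
ZBSBSwZ ⇒ BssBSBSwZ   [Z → B s s]
BssBSBSwZ ⇒ BBSssBSBSwZ   [B → B B S]
BBSssBSBSwZ ⇒ sBSssBSBSwZ   [B → s]
sBSssBSBSwZ ⇒ ssSssBSBSwZ   [B → s]
ssSssBSBSwZ ⇒ ssswssBSBSwZ   [S → s w]
ssswssBSBSwZ ⇒ ssswsssSBSwZ   [B → s]
ssswsssSBSwZ ⇒ ssswsssswBSwZ   [S → s w]
ssswsssswBSwZ ⇒ ssswsssswsSwZ   [B → s]
ssswsssswsSwZ ⇒ ssswsssswsswwZ   [S → s w]
ssswsssswsswwZ ⇒ ssswsssswsswws   [Z → s]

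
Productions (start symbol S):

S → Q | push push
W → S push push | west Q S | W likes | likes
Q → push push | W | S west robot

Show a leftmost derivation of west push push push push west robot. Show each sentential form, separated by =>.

S => Q   [S → Q]
Q => S west robot   [Q → S west robot]
S west robot => Q west robot   [S → Q]
Q west robot => W west robot   [Q → W]
W west robot => west Q S west robot   [W → west Q S]
west Q S west robot => west push push S west robot   [Q → push push]
west push push S west robot => west push push push push west robot   [S → push push]

S => Q => S west robot => Q west robot => W west robot => west Q S west robot => west push push S west robot => west push push push push west robot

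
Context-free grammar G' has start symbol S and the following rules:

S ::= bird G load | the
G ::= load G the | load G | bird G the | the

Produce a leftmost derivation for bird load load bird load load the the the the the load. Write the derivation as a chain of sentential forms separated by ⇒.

S ⇒ bird G load ⇒ bird load G the load ⇒ bird load load G the load ⇒ bird load load bird G the the load ⇒ bird load load bird load G the the the load ⇒ bird load load bird load load G the the the the load ⇒ bird load load bird load load the the the the the load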